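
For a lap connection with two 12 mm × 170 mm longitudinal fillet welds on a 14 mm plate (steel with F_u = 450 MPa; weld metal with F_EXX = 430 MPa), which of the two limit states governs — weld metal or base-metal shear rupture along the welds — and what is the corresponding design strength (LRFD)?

φR_n ≈ 558 kN (weld metal governs)

t_e = 0.707 × 12 = 8.484 mm; L = 340 mm.
Weld metal: φR_n = 0.75 × 0.6 × 430 × 8.484 × 340 × 10⁻³ = 558.2 kN.
Base metal (shear rupture): φR_n = 0.75 × 0.6 × 450 × 14 × 340 × 10⁻³ = 963.9 kN.
Governing: weld metal.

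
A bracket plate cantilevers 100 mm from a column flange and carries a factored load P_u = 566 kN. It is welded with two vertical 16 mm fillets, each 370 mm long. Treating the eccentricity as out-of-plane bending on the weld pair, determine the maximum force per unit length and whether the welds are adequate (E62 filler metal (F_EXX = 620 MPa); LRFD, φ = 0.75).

L_w = 2 × 370 = 740 mm; section modulus (unit throat) S = 2 × L²/6 = 45630 mm².
Direct shear f_v = P/L_w = 566×10³/740 = 764.9 N/mm.
Moment M = P × e = 566×10³ × 100 = 56600000 N·mm; bending f_b = M/S = 1240 N/mm.
f_max = √(f_v² + f_b²) = √(764.9² + 1240²) = 1457 N/mm.
φr_n = 0.75 × 0.6 × 620 × (0.707 × 16) = 3156 N/mm → adequate.

f_max ≈ 1460 N/mm; adequate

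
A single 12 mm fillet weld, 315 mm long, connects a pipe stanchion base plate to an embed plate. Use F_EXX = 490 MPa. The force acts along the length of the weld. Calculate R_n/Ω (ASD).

R_n/Ω ≈ 393 kN

Effective throat t_e = 0.707 × 12 = 8.484 mm.
Total length L = 315 mm; A_we = 8.484 × 315 = 2672 mm².
F_nw = 0.6 F_EXX = 0.6 × 490 = 294 MPa.
R_n = 294 × 2672 × 10⁻³ = 785.7 kN; R_n/Ω = 785.7/2.0 = 392.9 kN.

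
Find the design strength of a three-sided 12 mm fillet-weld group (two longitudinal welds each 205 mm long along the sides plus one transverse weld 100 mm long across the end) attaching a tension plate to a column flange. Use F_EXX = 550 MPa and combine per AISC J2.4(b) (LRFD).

t_e = 0.707 × 12 = 8.484 mm.
R_nwl = 0.6 × 550 × 8.484 × 410 × 10⁻³ = 1148 kN (longitudinal, 2 welds).
R_nwt = 0.6 × 550 × 8.484 × 100 × 10⁻³ = 280 kN (transverse, base value).
(i) R_nwl + R_nwt = 1428 kN; (ii) 0.85 R_nwl + 1.5 R_nwt = 1396 kN.
R_n = max = 1428 kN [governs: (i)]; φR_n = 1071 kN.

φR_n ≈ 1070 kN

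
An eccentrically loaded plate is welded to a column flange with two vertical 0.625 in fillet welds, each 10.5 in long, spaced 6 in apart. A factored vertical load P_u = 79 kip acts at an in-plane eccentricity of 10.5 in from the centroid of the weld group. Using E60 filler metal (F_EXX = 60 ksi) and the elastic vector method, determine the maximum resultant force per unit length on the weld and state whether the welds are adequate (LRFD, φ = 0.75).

Total weld length L_w = 21 in. Treat welds as unit-width lines.
Polar moment about centroid: J = 2[d³/12 + d(b/2)²] = 2[10.5³/12 + 10.5×3²] = 381.9 in³.
Direct shear f_v = P/L_w = 79 / 21 = 3.762 kip/in (vertical).
Torsion M = P·e = 79 × 10.5 = 829.5 kip·in.
Critical point at (x, y) = (3, 5.25) from centroid. f_tx = M·y/J = 11.4 kip/in; f_ty = M·x/J = 6.515 kip/in.
Resultant f_max = √[f_tx² + (f_v + f_ty)²] = √[11.4² + (3.762 + 6.515)²] = 15.35 kip/in.
Capacity per unit length: φr_n = 0.75 × 0.6 × 60 × (0.707 × 0.625) = 11.93 kip/in.
15.35 > 11.93 → NOT adequate.

f_max ≈ 15.4 kip/in; NOT adequate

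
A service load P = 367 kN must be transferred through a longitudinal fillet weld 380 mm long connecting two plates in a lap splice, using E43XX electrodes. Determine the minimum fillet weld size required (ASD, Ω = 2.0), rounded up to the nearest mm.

w = 11 mm

E43XX → F_EXX = 430 MPa.
Total weld length L = 380 mm.
Required throat t_e = P × Ω / (0.6 F_EXX × L) = 367 × 2.0 / (0.6 × 430 × 380 × 10⁻³) = 7.487 mm.
Required leg w = t_e / 0.707 = 10.59 mm → use 11 mm.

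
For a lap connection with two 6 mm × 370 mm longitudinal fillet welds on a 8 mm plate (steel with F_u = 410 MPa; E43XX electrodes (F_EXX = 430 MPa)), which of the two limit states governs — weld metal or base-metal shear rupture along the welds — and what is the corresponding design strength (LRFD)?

t_e = 0.707 × 6 = 4.242 mm; L = 740 mm.
Weld metal: φR_n = 0.75 × 0.6 × 430 × 4.242 × 740 × 10⁻³ = 607.4 kN.
Base metal (shear rupture): φR_n = 0.75 × 0.6 × 410 × 8 × 740 × 10⁻³ = 1092 kN.
Governing: weld metal.

φR_n ≈ 607 kN (weld metal governs)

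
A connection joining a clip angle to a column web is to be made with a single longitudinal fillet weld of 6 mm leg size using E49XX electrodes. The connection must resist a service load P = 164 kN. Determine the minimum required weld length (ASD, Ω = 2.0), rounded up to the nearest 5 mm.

E49XX → F_EXX = 490 MPa.
Throat t_e = 0.707 × 6 = 4.242 mm.
r_n/Ω = (0.6 × 490 × 4.242) / 2.0 = 623.6 N/mm = 0.6236 kN/mm.
L_req = P / (r_n/Ω) = 164 / 0.6236 = 263 mm total.
Round up → use L = 265 mm.

L = 265 mm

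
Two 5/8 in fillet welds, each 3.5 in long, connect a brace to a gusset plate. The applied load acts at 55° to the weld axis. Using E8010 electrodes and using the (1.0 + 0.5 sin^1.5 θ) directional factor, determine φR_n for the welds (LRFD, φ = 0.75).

φR_n ≈ 153 kips

E80XX → F_EXX = 80 ksi.
t_e = 0.707 × 0.625 = 0.4419 in; A_we = 0.4419 × 7 = 3.093 in².
Directional factor: 1.0 + 0.5 sin^1.5(55°) = 1.371.
F_nw = 0.6 × 80 × 1.371 = 65.79 ksi.
φR_n = 0.75 × 65.79 × 3.093 = 152.6 kips.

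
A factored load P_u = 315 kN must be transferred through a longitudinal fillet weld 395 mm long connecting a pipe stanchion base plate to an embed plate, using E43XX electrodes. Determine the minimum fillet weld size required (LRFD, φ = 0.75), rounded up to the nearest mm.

w = 6 mm

E43XX → F_EXX = 430 MPa.
Total weld length L = 395 mm.
Required throat t_e = P_u / (φ × 0.6 F_EXX × L) = 315 / (0.75 × 0.6 × 430 × 395 × 10⁻³) = 4.121 mm.
Required leg w = t_e / 0.707 = 5.829 mm → use 6 mm.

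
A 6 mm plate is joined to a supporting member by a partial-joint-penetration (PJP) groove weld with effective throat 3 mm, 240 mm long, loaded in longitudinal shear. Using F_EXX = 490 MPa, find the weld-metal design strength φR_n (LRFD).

φR_n ≈ 159 kN

Effective throat (given) t_e = 3 mm.
A_we = 3 × 240 = 720 mm².
F_nw = 0.6 F_EXX = 294 MPa.
φR_n = 0.75 × 294 × 720 × 10⁻³ = 158.8 kN.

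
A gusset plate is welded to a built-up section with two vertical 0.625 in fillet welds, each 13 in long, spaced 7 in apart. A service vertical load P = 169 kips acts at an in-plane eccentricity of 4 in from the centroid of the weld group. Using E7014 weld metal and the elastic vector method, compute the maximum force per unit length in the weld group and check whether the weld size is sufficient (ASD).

f_max ≈ 11.8 kip/in; NOT adequate

E70XX → F_EXX = 70 ksi.
Total weld length L_w = 26 in. Treat welds as unit-width lines.
Polar moment about centroid: J = 2[d³/12 + d(b/2)²] = 2[13³/12 + 13×3.5²] = 684.7 in³.
Direct shear f_v = P/L_w = 169 / 26 = 6.5 kip/in (vertical).
Torsion M = P·e = 169 × 4 = 676 kip·in.
Critical point at (x, y) = (3.5, 6.5) from centroid. f_tx = M·y/J = 6.418 kip/in; f_ty = M·x/J = 3.456 kip/in.
Resultant f_max = √[f_tx² + (f_v + f_ty)²] = √[6.418² + (6.5 + 3.456)²] = 11.84 kip/in.
Capacity per unit length: r_n/Ω = (1/2.0) × 0.6 × 70 × (0.707 × 0.625) = 9.279 kip/in.
11.84 > 9.279 → NOT adequate.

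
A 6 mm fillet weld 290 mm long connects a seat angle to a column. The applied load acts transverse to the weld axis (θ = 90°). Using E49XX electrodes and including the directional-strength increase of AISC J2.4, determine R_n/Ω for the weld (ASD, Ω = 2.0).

R_n/Ω ≈ 271 kN

E49XX → F_EXX = 490 MPa.
t_e = 0.707 × 6 = 4.242 mm; A_we = 4.242 × 290 = 1230 mm².
Directional factor: 1.0 + 0.5 sin^1.5(90°) = 1.5.
F_nw = 0.6 × 490 × 1.5 = 441 MPa.
R_n/Ω = (441 × 1230) / 2.0 × 10⁻³ = 271.3 kN.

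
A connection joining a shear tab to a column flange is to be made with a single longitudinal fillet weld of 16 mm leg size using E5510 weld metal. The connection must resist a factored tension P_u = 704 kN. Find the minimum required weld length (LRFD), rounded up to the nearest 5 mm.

E55XX → F_EXX = 550 MPa.
Throat t_e = 0.707 × 16 = 11.31 mm.
φr_n = 0.75 × 0.6 × 550 × 11.31 × 10⁻³ = 2.8 kN/mm.
L_req = P_u / φr_n = 704 / 2.8 = 251.5 mm total.
Round up → use L = 255 mm.

L = 255 mm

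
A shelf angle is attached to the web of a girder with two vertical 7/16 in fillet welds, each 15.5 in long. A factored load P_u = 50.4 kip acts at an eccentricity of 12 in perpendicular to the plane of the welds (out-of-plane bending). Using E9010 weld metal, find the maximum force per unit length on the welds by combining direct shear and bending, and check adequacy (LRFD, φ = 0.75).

E90XX → F_EXX = 90 ksi.
L_w = 2 × 15.5 = 31 in; section modulus (unit throat) S = 2 × L²/6 = 80.08 in².
Direct shear f_v = P/L_w = 50.4/31 = 1.626 kip/in.
Moment M = P × e = 50.4 × 12 = 604.8 kip·in; bending f_b = M/S = 7.552 kip/in.
f_max = √(f_v² + f_b²) = √(1.626² + 7.552²) = 7.725 kip/in.
φr_n = 0.75 × 0.6 × 90 × (0.707 × 0.4375) = 12.53 kip/in → adequate.

f_max ≈ 7.73 kip/in; adequate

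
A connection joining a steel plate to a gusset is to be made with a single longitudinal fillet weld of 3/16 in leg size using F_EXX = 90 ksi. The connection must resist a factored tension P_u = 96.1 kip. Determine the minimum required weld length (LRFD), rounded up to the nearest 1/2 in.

Throat t_e = 0.707 × 0.1875 = 0.1326 in.
φr_n = 0.75 × 0.6 × 90 × 0.1326 = 5.369 kip/in.
L_req = P_u / φr_n = 96.1 / 5.369 = 17.9 in total.
Round up → use L = 18 in.

L = 18 in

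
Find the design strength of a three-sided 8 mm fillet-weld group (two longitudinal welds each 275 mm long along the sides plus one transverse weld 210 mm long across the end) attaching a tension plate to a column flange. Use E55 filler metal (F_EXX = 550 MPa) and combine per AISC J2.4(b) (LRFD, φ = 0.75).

t_e = 0.707 × 8 = 5.656 mm.
R_nwl = 0.6 × 550 × 5.656 × 550 × 10⁻³ = 1027 kN (longitudinal, 2 welds).
R_nwt = 0.6 × 550 × 5.656 × 210 × 10⁻³ = 392 kN (transverse, base value).
(i) R_nwl + R_nwt = 1419 kN; (ii) 0.85 R_nwl + 1.5 R_nwt = 1461 kN.
R_n = max = 1461 kN [governs: (ii)]; φR_n = 1095 kN.

φR_n ≈ 1100 kN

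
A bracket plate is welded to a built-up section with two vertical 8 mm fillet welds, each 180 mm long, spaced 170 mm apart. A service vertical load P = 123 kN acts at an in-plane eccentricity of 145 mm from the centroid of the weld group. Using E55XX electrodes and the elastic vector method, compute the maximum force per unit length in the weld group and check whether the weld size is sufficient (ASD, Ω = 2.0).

f_max ≈ 888 N/mm; adequate

E55XX → F_EXX = 550 MPa.
Total weld length L_w = 360 mm. Treat welds as unit-width lines.
Polar moment about centroid: J = 2[d³/12 + d(b/2)²] = 2[180³/12 + 180×85²] = 3573000 mm³.
Direct shear f_v = P/L_w = 123×10³ / 360 = 341.7 N/mm (vertical).
Torsion M = P·e = 123×10³ × 145 = 17835000 N·mm.
Critical point at (x, y) = (85, 90) from centroid. f_tx = M·y/J = 449.2 N/mm; f_ty = M·x/J = 424.3 N/mm.
Resultant f_max = √[f_tx² + (f_v + f_ty)²] = √[449.2² + (341.7 + 424.3)²] = 888 N/mm.
Capacity per unit length: r_n/Ω = (1/2.0) × 0.6 × 550 × (0.707 × 8) = 933.2 N/mm.
888 ≤ 933.2 → adequate.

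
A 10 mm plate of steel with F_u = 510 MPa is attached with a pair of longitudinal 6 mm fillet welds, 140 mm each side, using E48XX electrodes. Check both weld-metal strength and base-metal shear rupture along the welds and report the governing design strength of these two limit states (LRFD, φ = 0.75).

φR_n ≈ 257 kN (weld metal governs)

E48XX → F_EXX = 480 MPa.
t_e = 0.707 × 6 = 4.242 mm; L = 280 mm.
Weld metal: φR_n = 0.75 × 0.6 × 480 × 4.242 × 280 × 10⁻³ = 256.6 kN.
Base metal (shear rupture): φR_n = 0.75 × 0.6 × 510 × 10 × 280 × 10⁻³ = 642.6 kN.
Governing: weld metal.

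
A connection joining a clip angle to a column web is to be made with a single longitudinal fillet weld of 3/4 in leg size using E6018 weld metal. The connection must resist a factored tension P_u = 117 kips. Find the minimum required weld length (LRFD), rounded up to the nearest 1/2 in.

E60XX → F_EXX = 60 ksi.
Throat t_e = 0.707 × 0.75 = 0.5302 in.
φr_n = 0.75 × 0.6 × 60 × 0.5302 = 14.32 kips/in.
L_req = P_u / φr_n = 117 / 14.32 = 8.172 in total.
Round up → use L = 8.5 in.

L = 8.5 in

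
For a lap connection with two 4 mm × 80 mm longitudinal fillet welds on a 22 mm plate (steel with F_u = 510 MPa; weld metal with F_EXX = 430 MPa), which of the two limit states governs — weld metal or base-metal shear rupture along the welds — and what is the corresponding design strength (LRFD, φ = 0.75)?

φR_n ≈ 87.6 kN (weld metal governs)

t_e = 0.707 × 4 = 2.828 mm; L = 160 mm.
Weld metal: φR_n = 0.75 × 0.6 × 430 × 2.828 × 160 × 10⁻³ = 87.55 kN.
Base metal (shear rupture): φR_n = 0.75 × 0.6 × 510 × 22 × 160 × 10⁻³ = 807.8 kN.
Governing: weld metal.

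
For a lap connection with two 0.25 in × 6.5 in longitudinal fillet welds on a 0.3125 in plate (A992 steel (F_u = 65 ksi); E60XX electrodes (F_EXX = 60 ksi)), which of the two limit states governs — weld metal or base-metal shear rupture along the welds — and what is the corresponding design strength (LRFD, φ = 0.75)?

φR_n ≈ 62 kip (weld metal governs)

t_e = 0.707 × 0.25 = 0.1767 in; L = 13 in.
Weld metal: φR_n = 0.75 × 0.6 × 60 × 0.1767 × 13 = 62.04 kip.
Base metal (shear rupture): φR_n = 0.75 × 0.6 × 65 × 0.3125 × 13 = 118.8 kip.
Governing: weld metal.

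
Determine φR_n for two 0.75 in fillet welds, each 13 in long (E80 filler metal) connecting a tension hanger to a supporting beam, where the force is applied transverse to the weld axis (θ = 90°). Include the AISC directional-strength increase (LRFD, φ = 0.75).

E80XX → F_EXX = 80 ksi.
t_e = 0.707 × 0.75 = 0.5302 in; A_we = 0.5302 × 26 = 13.79 in².
Directional factor: 1.0 + 0.5 sin^1.5(90°) = 1.5.
F_nw = 0.6 × 80 × 1.5 = 72 ksi.
φR_n = 0.75 × 72 × 13.79 = 744.5 kip.

φR_n ≈ 744 kip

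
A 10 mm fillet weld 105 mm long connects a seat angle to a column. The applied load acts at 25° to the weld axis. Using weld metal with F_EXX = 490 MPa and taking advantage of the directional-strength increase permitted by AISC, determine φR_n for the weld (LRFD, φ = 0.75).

t_e = 0.707 × 10 = 7.07 mm; A_we = 7.07 × 105 = 742.3 mm².
Directional factor: 1.0 + 0.5 sin^1.5(25°) = 1.137.
F_nw = 0.6 × 490 × 1.137 = 334.4 MPa.
φR_n = 0.75 × 334.4 × 742.3 × 10⁻³ = 186.2 kN.

φR_n ≈ 186 kN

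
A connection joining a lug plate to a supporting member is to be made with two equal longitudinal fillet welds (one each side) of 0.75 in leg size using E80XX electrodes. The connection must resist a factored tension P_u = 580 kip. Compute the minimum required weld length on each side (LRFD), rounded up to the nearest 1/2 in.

E80XX → F_EXX = 80 ksi.
Throat t_e = 0.707 × 0.75 = 0.5302 in.
φr_n = 0.75 × 0.6 × 80 × 0.5302 = 19.09 kip/in.
L_req = P_u / φr_n = 580 / 19.09 = 30.38 in total.
Per side: 30.38 / 2 = 15.19 in.
Round up → use L = 15.5 in on each side.

L = 15.5 in on each side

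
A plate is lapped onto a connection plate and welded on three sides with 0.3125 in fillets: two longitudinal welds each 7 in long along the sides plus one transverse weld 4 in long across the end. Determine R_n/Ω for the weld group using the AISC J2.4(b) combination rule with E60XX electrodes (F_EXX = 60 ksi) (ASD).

t_e = 0.707 × 0.3125 = 0.2209 in.
R_nwl = 0.6 × 60 × 0.2209 × 14 = 111.4 kips (longitudinal, 2 welds).
R_nwt = 0.6 × 60 × 0.2209 × 4 = 31.81 kips (transverse, base value).
(i) R_nwl + R_nwt = 143.2 kips; (ii) 0.85 R_nwl + 1.5 R_nwt = 142.4 kips.
R_n = max = 143.2 kips [governs: (i)]; R_n/Ω = 71.58 kips.

R_n/Ω ≈ 71.6 kips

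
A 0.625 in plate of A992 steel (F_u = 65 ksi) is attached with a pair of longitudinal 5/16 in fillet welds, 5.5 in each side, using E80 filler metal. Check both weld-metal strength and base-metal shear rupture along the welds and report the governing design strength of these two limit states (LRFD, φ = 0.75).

φR_n ≈ 87.5 kip (weld metal governs)

E80XX → F_EXX = 80 ksi.
t_e = 0.707 × 0.3125 = 0.2209 in; L = 11 in.
Weld metal: φR_n = 0.75 × 0.6 × 80 × 0.2209 × 11 = 87.49 kip.
Base metal (shear rupture): φR_n = 0.75 × 0.6 × 65 × 0.625 × 11 = 201.1 kip.
Governing: weld metal.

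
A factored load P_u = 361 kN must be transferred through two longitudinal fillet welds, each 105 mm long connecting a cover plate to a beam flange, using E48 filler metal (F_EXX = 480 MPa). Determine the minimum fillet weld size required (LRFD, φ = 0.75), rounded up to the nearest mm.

Total weld length L = 210 mm.
Required throat t_e = P_u / (φ × 0.6 F_EXX × L) = 361 / (0.75 × 0.6 × 480 × 210 × 10⁻³) = 7.959 mm.
Required leg w = t_e / 0.707 = 11.26 mm → use 12 mm.

w = 12 mm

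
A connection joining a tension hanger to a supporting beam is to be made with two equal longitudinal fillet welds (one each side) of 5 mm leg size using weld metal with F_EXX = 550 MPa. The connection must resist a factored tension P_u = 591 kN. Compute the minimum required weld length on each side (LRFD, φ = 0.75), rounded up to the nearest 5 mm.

L = 340 mm on each side

Throat t_e = 0.707 × 5 = 3.535 mm.
φr_n = 0.75 × 0.6 × 550 × 3.535 × 10⁻³ = 0.8749 kN/mm.
L_req = P_u / φr_n = 591 / 0.8749 = 675.5 mm total.
Per side: 675.5 / 2 = 337.7 mm.
Round up → use L = 340 mm on each side.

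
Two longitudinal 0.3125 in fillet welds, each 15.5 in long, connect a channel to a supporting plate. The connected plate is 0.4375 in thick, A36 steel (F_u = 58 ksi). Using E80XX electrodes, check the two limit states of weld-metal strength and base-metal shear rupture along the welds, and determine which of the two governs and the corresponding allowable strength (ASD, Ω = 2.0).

R_n/Ω ≈ 164 kips (weld metal governs)

E80XX → F_EXX = 80 ksi.
t_e = 0.707 × 0.3125 = 0.2209 in; L = 31 in.
Weld metal: R_n/Ω = (1/2.0) × 0.6 × 80 × 0.2209 × 31 = 164.4 kips.
Base metal (shear rupture): R_n/Ω = (1/2.0) × 0.6 × 58 × 0.4375 × 31 = 236 kips.
Governing: weld metal.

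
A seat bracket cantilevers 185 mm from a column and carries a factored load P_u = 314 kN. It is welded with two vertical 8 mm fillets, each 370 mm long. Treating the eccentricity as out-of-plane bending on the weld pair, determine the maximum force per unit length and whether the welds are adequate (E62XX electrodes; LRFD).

E62XX → F_EXX = 620 MPa.
L_w = 2 × 370 = 740 mm; section modulus (unit throat) S = 2 × L²/6 = 45630 mm².
Direct shear f_v = P/L_w = 314×10³/740 = 424.3 N/mm.
Moment M = P × e = 314×10³ × 185 = 58090000 N·mm; bending f_b = M/S = 1273 N/mm.
f_max = √(f_v² + f_b²) = √(424.3² + 1273²) = 1342 N/mm.
φr_n = 0.75 × 0.6 × 620 × (0.707 × 8) = 1578 N/mm → adequate.

f_max ≈ 1340 N/mm; adequate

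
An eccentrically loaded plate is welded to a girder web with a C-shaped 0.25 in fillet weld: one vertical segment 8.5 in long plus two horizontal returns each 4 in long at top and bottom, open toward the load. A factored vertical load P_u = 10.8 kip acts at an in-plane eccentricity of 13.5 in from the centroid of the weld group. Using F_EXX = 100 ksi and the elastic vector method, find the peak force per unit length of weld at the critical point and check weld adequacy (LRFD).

Total weld length L_w = 16.5 in. Treat welds as unit-width lines.
Centroid: x̄ = 2×4×2 / 16.5 = 0.9697 in from the vertical weld.
Polar moment about centroid: J = I_x + I_y = [8.5³/12 + 2×4×4.25²] + [8.5×0.9697² + 2(4³/12 + 4×1.03²)] = 222.8 in³.
Direct shear f_v = P/L_w = 10.8 / 16.5 = 0.6545 kip/in (vertical).
Torsion M = P·e = 10.8 × 13.5 = 145.8 kip·in.
Critical point at (x, y) = (3.03, 4.25) from centroid. f_tx = M·y/J = 2.781 kip/in; f_ty = M·x/J = 1.983 kip/in.
Resultant f_max = √[f_tx² + (f_v + f_ty)²] = √[2.781² + (0.6545 + 1.983)²] = 3.833 kip/in.
Capacity per unit length: φr_n = 0.75 × 0.6 × 100 × (0.707 × 0.25) = 7.954 kip/in.
3.833 ≤ 7.954 → adequate.

f_max ≈ 3.83 kip/in; adequate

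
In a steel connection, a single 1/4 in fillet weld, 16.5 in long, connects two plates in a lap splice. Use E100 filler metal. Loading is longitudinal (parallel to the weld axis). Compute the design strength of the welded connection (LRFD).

φR_n ≈ 131 kips

E100XX → F_EXX = 100 ksi.
Effective throat t_e = 0.707 × 0.25 = 0.1767 in.
Total length L = 16.5 in; A_we = 0.1767 × 16.5 = 2.916 in².
F_nw = 0.6 F_EXX = 0.6 × 100 = 60 ksi.
φR_n = 0.75 × 60 × 2.916 = 131.2 kips.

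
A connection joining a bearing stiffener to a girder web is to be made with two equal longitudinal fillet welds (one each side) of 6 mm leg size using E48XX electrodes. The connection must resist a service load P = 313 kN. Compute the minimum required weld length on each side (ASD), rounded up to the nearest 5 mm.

E48XX → F_EXX = 480 MPa.
Throat t_e = 0.707 × 6 = 4.242 mm.
r_n/Ω = (0.6 × 480 × 4.242) / 2.0 = 610.8 N/mm = 0.6108 kN/mm.
L_req = P / (r_n/Ω) = 313 / 0.6108 = 512.4 mm total.
Per side: 512.4 / 2 = 256.2 mm.
Round up → use L = 260 mm on each side.

L = 260 mm on each side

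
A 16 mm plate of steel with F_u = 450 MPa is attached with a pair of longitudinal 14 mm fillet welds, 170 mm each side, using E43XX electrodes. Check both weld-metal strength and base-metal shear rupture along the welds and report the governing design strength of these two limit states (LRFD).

E43XX → F_EXX = 430 MPa.
t_e = 0.707 × 14 = 9.898 mm; L = 340 mm.
Weld metal: φR_n = 0.75 × 0.6 × 430 × 9.898 × 340 × 10⁻³ = 651.2 kN.
Base metal (shear rupture): φR_n = 0.75 × 0.6 × 450 × 16 × 340 × 10⁻³ = 1102 kN.
Governing: weld metal.

φR_n ≈ 651 kN (weld metal governs)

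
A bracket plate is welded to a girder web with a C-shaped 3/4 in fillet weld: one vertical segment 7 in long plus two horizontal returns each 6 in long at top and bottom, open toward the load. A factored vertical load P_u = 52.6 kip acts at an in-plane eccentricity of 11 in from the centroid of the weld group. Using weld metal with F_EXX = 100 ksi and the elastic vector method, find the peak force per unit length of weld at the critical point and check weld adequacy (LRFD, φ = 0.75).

f_max ≈ 14.6 kip/in; adequate

Total weld length L_w = 19 in. Treat welds as unit-width lines.
Centroid: x̄ = 2×6×3 / 19 = 1.895 in from the vertical weld.
Polar moment about centroid: J = I_x + I_y = [7³/12 + 2×6×3.5²] + [7×1.895² + 2(6³/12 + 6×1.105²)] = 251.4 in³.
Direct shear f_v = P/L_w = 52.6 / 19 = 2.768 kip/in (vertical).
Torsion M = P·e = 52.6 × 11 = 578.6 kip·in.
Critical point at (x, y) = (4.105, 3.5) from centroid. f_tx = M·y/J = 8.056 kip/in; f_ty = M·x/J = 9.449 kip/in.
Resultant f_max = √[f_tx² + (f_v + f_ty)²] = √[8.056² + (2.768 + 9.449)²] = 14.63 kip/in.
Capacity per unit length: φr_n = 0.75 × 0.6 × 100 × (0.707 × 0.75) = 23.86 kip/in.
14.63 ≤ 23.86 → adequate.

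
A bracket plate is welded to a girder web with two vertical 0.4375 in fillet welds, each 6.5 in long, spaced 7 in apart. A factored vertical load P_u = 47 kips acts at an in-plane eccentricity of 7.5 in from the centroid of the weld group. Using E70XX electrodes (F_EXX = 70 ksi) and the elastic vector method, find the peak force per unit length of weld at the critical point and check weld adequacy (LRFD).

f_max ≈ 11.1 kip/in; NOT adequate

Total weld length L_w = 13 in. Treat welds as unit-width lines.
Polar moment about centroid: J = 2[d³/12 + d(b/2)²] = 2[6.5³/12 + 6.5×3.5²] = 205 in³.
Direct shear f_v = P/L_w = 47 / 13 = 3.615 kip/in (vertical).
Torsion M = P·e = 47 × 7.5 = 352.5 kip·in.
Critical point at (x, y) = (3.5, 3.25) from centroid. f_tx = M·y/J = 5.588 kip/in; f_ty = M·x/J = 6.018 kip/in.
Resultant f_max = √[f_tx² + (f_v + f_ty)²] = √[5.588² + (3.615 + 6.018)²] = 11.14 kip/in.
Capacity per unit length: φr_n = 0.75 × 0.6 × 70 × (0.707 × 0.4375) = 9.743 kip/in.
11.14 > 9.743 → NOT adequate.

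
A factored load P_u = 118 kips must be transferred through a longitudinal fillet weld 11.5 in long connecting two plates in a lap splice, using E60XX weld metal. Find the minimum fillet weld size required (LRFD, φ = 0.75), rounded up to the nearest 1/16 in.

E60XX → F_EXX = 60 ksi.
Total weld length L = 11.5 in.
Required throat t_e = P_u / (φ × 0.6 F_EXX × L) = 118 / (0.75 × 0.6 × 60 × 11.5) = 0.38 in.
Required leg w = t_e / 0.707 = 0.5375 in → use 9/16 in.

w = 9/16 in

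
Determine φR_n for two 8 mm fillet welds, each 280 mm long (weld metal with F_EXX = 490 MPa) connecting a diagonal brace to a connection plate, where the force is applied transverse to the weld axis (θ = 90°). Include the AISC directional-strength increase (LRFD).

t_e = 0.707 × 8 = 5.656 mm; A_we = 5.656 × 560 = 3167 mm².
Directional factor: 1.0 + 0.5 sin^1.5(90°) = 1.5.
F_nw = 0.6 × 490 × 1.5 = 441 MPa.
φR_n = 0.75 × 441 × 3167 × 10⁻³ = 1048 kN.

φR_n ≈ 1050 kN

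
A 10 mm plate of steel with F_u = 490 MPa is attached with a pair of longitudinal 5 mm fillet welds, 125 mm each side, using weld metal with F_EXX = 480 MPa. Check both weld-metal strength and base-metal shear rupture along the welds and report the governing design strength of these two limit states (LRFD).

φR_n ≈ 191 kN (weld metal governs)

t_e = 0.707 × 5 = 3.535 mm; L = 250 mm.
Weld metal: φR_n = 0.75 × 0.6 × 480 × 3.535 × 250 × 10⁻³ = 190.9 kN.
Base metal (shear rupture): φR_n = 0.75 × 0.6 × 490 × 10 × 250 × 10⁻³ = 551.2 kN.
Governing: weld metal.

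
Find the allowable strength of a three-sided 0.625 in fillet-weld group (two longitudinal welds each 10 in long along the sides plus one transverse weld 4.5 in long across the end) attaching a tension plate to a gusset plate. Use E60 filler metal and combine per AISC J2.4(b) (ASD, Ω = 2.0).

R_n/Ω ≈ 195 kip

E60XX → F_EXX = 60 ksi.
t_e = 0.707 × 0.625 = 0.4419 in.
R_nwl = 0.6 × 60 × 0.4419 × 20 = 318.1 kip (longitudinal, 2 welds).
R_nwt = 0.6 × 60 × 0.4419 × 4.5 = 71.58 kip (transverse, base value).
(i) R_nwl + R_nwt = 389.7 kip; (ii) 0.85 R_nwl + 1.5 R_nwt = 377.8 kip.
R_n = max = 389.7 kip [governs: (i)]; R_n/Ω = 194.9 kip.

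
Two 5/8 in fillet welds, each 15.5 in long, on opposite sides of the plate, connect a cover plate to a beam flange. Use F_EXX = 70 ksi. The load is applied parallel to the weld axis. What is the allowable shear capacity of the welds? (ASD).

Effective throat t_e = 0.707 × 0.625 = 0.4419 in.
Total length L = 31 in; A_we = 0.4419 × 31 = 13.7 in².
F_nw = 0.6 F_EXX = 0.6 × 70 = 42 ksi.
R_n = 42 × 13.7 = 575.3 kips; R_n/Ω = 575.3/2.0 = 287.7 kips.

R_n/Ω ≈ 288 kips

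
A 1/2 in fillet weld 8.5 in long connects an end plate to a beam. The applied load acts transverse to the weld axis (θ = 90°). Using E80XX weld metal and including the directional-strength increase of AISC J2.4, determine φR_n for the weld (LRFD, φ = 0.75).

E80XX → F_EXX = 80 ksi.
t_e = 0.707 × 0.5 = 0.3535 in; A_we = 0.3535 × 8.5 = 3.005 in².
Directional factor: 1.0 + 0.5 sin^1.5(90°) = 1.5.
F_nw = 0.6 × 80 × 1.5 = 72 ksi.
φR_n = 0.75 × 72 × 3.005 = 162.3 kips.

φR_n ≈ 162 kips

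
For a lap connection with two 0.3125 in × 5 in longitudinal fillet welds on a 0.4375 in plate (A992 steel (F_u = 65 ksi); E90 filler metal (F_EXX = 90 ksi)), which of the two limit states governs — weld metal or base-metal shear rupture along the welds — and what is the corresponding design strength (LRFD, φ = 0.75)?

φR_n ≈ 89.5 kip (weld metal governs)

t_e = 0.707 × 0.3125 = 0.2209 in; L = 10 in.
Weld metal: φR_n = 0.75 × 0.6 × 90 × 0.2209 × 10 = 89.48 kip.
Base metal (shear rupture): φR_n = 0.75 × 0.6 × 65 × 0.4375 × 10 = 128 kip.
Governing: weld metal.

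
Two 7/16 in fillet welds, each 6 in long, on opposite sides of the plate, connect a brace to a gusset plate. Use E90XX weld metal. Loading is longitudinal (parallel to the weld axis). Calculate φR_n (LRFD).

φR_n ≈ 150 kip

E90XX → F_EXX = 90 ksi.
Effective throat t_e = 0.707 × 0.4375 = 0.3093 in.
Total length L = 12 in; A_we = 0.3093 × 12 = 3.712 in².
F_nw = 0.6 F_EXX = 0.6 × 90 = 54 ksi.
φR_n = 0.75 × 54 × 3.712 = 150.3 kip.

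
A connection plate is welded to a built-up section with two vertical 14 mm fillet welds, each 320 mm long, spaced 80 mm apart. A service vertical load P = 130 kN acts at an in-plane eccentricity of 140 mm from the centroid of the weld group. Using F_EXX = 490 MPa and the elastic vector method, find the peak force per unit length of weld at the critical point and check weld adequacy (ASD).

Total weld length L_w = 640 mm. Treat welds as unit-width lines.
Polar moment about centroid: J = 2[d³/12 + d(b/2)²] = 2[320³/12 + 320×40²] = 6485000 mm³.
Direct shear f_v = P/L_w = 130×10³ / 640 = 203.1 N/mm (vertical).
Torsion M = P·e = 130×10³ × 140 = 18200000 N·mm.
Critical point at (x, y) = (40, 160) from centroid. f_tx = M·y/J = 449 N/mm; f_ty = M·x/J = 112.3 N/mm.
Resultant f_max = √[f_tx² + (f_v + f_ty)²] = √[449² + (203.1 + 112.3)²] = 548.7 N/mm.
Capacity per unit length: r_n/Ω = (1/2.0) × 0.6 × 490 × (0.707 × 14) = 1455 N/mm.
548.7 ≤ 1455 → adequate.

f_max ≈ 549 N/mm; adequate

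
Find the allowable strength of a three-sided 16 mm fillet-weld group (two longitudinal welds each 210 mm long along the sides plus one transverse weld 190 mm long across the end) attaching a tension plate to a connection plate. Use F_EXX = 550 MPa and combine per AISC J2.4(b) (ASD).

R_n/Ω ≈ 1200 kN

t_e = 0.707 × 16 = 11.31 mm.
R_nwl = 0.6 × 550 × 11.31 × 420 × 10⁻³ = 1568 kN (longitudinal, 2 welds).
R_nwt = 0.6 × 550 × 11.31 × 190 × 10⁻³ = 709.3 kN (transverse, base value).
(i) R_nwl + R_nwt = 2277 kN; (ii) 0.85 R_nwl + 1.5 R_nwt = 2397 kN.
R_n = max = 2397 kN [governs: (ii)]; R_n/Ω = 1198 kN.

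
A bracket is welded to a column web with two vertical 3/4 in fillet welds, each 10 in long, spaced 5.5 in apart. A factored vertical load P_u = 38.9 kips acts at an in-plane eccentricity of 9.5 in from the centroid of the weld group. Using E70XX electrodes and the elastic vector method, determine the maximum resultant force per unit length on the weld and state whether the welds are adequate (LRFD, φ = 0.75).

f_max ≈ 7.76 kip/in; adequate

E70XX → F_EXX = 70 ksi.
Total weld length L_w = 20 in. Treat welds as unit-width lines.
Polar moment about centroid: J = 2[d³/12 + d(b/2)²] = 2[10³/12 + 10×2.75²] = 317.9 in³.
Direct shear f_v = P/L_w = 38.9 / 20 = 1.945 kip/in (vertical).
Torsion M = P·e = 38.9 × 9.5 = 369.55 kip·in.
Critical point at (x, y) = (2.75, 5) from centroid. f_tx = M·y/J = 5.812 kip/in; f_ty = M·x/J = 3.197 kip/in.
Resultant f_max = √[f_tx² + (f_v + f_ty)²] = √[5.812² + (1.945 + 3.197)²] = 7.76 kip/in.
Capacity per unit length: φr_n = 0.75 × 0.6 × 70 × (0.707 × 0.75) = 16.7 kip/in.
7.76 ≤ 16.7 → adequate.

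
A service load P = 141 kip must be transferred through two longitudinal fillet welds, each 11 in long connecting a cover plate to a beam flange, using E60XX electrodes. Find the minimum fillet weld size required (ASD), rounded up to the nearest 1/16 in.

w = 9/16 in

E60XX → F_EXX = 60 ksi.
Total weld length L = 22 in.
Required throat t_e = P × Ω / (0.6 F_EXX × L) = 141 × 2.0 / (0.6 × 60 × 22) = 0.3561 in.
Required leg w = t_e / 0.707 = 0.5036 in → use 9/16 in.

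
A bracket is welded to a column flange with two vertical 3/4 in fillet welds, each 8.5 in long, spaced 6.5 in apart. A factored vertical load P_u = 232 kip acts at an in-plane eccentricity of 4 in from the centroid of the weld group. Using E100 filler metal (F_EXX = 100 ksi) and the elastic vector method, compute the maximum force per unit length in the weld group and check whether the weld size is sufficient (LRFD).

f_max ≈ 28.1 kip/in; NOT adequate

Total weld length L_w = 17 in. Treat welds as unit-width lines.
Polar moment about centroid: J = 2[d³/12 + d(b/2)²] = 2[8.5³/12 + 8.5×3.25²] = 281.9 in³.
Direct shear f_v = P/L_w = 232 / 17 = 13.65 kip/in (vertical).
Torsion M = P·e = 232 × 4 = 928 kip·in.
Critical point at (x, y) = (3.25, 4.25) from centroid. f_tx = M·y/J = 13.99 kip/in; f_ty = M·x/J = 10.7 kip/in.
Resultant f_max = √[f_tx² + (f_v + f_ty)²] = √[13.99² + (13.65 + 10.7)²] = 28.08 kip/in.
Capacity per unit length: φr_n = 0.75 × 0.6 × 100 × (0.707 × 0.75) = 23.86 kip/in.
28.08 > 23.86 → NOT adequate.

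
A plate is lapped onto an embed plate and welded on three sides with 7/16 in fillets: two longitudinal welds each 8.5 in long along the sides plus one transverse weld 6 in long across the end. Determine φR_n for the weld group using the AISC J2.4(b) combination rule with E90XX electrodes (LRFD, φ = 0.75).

φR_n ≈ 294 kips

E90XX → F_EXX = 90 ksi.
t_e = 0.707 × 0.4375 = 0.3093 in.
R_nwl = 0.6 × 90 × 0.3093 × 17 = 283.9 kips (longitudinal, 2 welds).
R_nwt = 0.6 × 90 × 0.3093 × 6 = 100.2 kips (transverse, base value).
(i) R_nwl + R_nwt = 384.2 kips; (ii) 0.85 R_nwl + 1.5 R_nwt = 391.7 kips.
R_n = max = 391.7 kips [governs: (ii)]; φR_n = 293.8 kips.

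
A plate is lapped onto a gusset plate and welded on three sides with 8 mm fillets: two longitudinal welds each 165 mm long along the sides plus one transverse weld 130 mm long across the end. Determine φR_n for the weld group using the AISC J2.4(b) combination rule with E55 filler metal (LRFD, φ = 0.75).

E55XX → F_EXX = 550 MPa.
t_e = 0.707 × 8 = 5.656 mm.
R_nwl = 0.6 × 550 × 5.656 × 330 × 10⁻³ = 615.9 kN (longitudinal, 2 welds).
R_nwt = 0.6 × 550 × 5.656 × 130 × 10⁻³ = 242.6 kN (transverse, base value).
(i) R_nwl + R_nwt = 858.6 kN; (ii) 0.85 R_nwl + 1.5 R_nwt = 887.5 kN.
R_n = max = 887.5 kN [governs: (ii)]; φR_n = 665.6 kN.

φR_n ≈ 666 kN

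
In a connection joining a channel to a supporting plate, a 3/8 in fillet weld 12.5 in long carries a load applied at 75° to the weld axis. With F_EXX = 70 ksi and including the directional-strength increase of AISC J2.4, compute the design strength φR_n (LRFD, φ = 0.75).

φR_n ≈ 154 kips

t_e = 0.707 × 0.375 = 0.2651 in; A_we = 0.2651 × 12.5 = 3.314 in².
Directional factor: 1.0 + 0.5 sin^1.5(75°) = 1.475.
F_nw = 0.6 × 70 × 1.475 = 61.94 ksi.
φR_n = 0.75 × 61.94 × 3.314 = 153.9 kips.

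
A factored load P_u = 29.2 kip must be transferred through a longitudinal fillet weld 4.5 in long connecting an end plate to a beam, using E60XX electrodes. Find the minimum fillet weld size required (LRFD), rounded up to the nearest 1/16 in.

E60XX → F_EXX = 60 ksi.
Total weld length L = 4.5 in.
Required throat t_e = P_u / (φ × 0.6 F_EXX × L) = 29.2 / (0.75 × 0.6 × 60 × 4.5) = 0.2403 in.
Required leg w = t_e / 0.707 = 0.3399 in → use 3/8 in.

w = 3/8 in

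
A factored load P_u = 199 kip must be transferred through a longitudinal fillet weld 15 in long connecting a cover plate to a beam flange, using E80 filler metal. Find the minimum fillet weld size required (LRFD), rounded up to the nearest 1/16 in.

w = 9/16 in

E80XX → F_EXX = 80 ksi.
Total weld length L = 15 in.
Required throat t_e = P_u / (φ × 0.6 F_EXX × L) = 199 / (0.75 × 0.6 × 80 × 15) = 0.3685 in.
Required leg w = t_e / 0.707 = 0.5212 in → use 9/16 in.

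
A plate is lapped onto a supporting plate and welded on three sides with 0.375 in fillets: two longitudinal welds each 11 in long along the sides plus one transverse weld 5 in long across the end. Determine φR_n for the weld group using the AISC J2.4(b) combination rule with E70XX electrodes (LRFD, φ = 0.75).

φR_n ≈ 225 kips

E70XX → F_EXX = 70 ksi.
t_e = 0.707 × 0.375 = 0.2651 in.
R_nwl = 0.6 × 70 × 0.2651 × 22 = 245 kips (longitudinal, 2 welds).
R_nwt = 0.6 × 70 × 0.2651 × 5 = 55.68 kips (transverse, base value).
(i) R_nwl + R_nwt = 300.7 kips; (ii) 0.85 R_nwl + 1.5 R_nwt = 291.7 kips.
R_n = max = 300.7 kips [governs: (i)]; φR_n = 225.5 kips.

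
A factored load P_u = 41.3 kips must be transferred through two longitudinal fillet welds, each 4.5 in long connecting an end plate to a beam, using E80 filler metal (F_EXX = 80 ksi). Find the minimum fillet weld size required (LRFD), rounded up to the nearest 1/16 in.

Total weld length L = 9 in.
Required throat t_e = P_u / (φ × 0.6 F_EXX × L) = 41.3 / (0.75 × 0.6 × 80 × 9) = 0.1275 in.
Required leg w = t_e / 0.707 = 0.1803 in → use 3/16 in.

w = 3/16 in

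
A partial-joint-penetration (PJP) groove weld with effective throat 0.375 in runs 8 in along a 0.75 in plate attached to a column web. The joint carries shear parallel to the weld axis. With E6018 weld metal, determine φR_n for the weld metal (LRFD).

φR_n ≈ 81 kips

E60XX → F_EXX = 60 ksi.
Effective throat (given) t_e = 0.375 in.
A_we = 0.375 × 8 = 3 in².
F_nw = 0.6 F_EXX = 36 ksi.
φR_n = 0.75 × 36 × 3 = 81 kips.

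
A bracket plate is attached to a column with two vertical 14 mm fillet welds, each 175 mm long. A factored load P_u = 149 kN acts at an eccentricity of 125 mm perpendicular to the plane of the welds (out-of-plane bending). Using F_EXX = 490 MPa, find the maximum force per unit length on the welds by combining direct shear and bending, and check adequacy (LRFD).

f_max ≈ 1870 N/mm; adequate

L_w = 2 × 175 = 350 mm; section modulus (unit throat) S = 2 × L²/6 = 10210 mm².
Direct shear f_v = P/L_w = 149×10³/350 = 425.7 N/mm.
Moment M = P × e = 149×10³ × 125 = 18625000 N·mm; bending f_b = M/S = 1824 N/mm.
f_max = √(f_v² + f_b²) = √(425.7² + 1824²) = 1873 N/mm.
φr_n = 0.75 × 0.6 × 490 × (0.707 × 14) = 2183 N/mm → adequate.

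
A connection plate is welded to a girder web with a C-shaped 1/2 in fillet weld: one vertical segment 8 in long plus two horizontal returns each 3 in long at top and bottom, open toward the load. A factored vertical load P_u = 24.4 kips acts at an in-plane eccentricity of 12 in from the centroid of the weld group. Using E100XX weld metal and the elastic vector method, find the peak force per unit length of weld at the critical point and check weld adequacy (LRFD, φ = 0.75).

E100XX → F_EXX = 100 ksi.
Total weld length L_w = 14 in. Treat welds as unit-width lines.
Centroid: x̄ = 2×3×1.5 / 14 = 0.6429 in from the vertical weld.
Polar moment about centroid: J = I_x + I_y = [8³/12 + 2×3×4²] + [8×0.6429² + 2(3³/12 + 3×0.8571²)] = 150.9 in³.
Direct shear f_v = P/L_w = 24.4 / 14 = 1.743 kip/in (vertical).
Torsion M = P·e = 24.4 × 12 = 292.8 kip·in.
Critical point at (x, y) = (2.357, 4) from centroid. f_tx = M·y/J = 7.762 kip/in; f_ty = M·x/J = 4.574 kip/in.
Resultant f_max = √[f_tx² + (f_v + f_ty)²] = √[7.762² + (1.743 + 4.574)²] = 10.01 kip/in.
Capacity per unit length: φr_n = 0.75 × 0.6 × 100 × (0.707 × 0.5) = 15.91 kip/in.
10.01 ≤ 15.91 → adequate.

f_max ≈ 10 kip/in; adequate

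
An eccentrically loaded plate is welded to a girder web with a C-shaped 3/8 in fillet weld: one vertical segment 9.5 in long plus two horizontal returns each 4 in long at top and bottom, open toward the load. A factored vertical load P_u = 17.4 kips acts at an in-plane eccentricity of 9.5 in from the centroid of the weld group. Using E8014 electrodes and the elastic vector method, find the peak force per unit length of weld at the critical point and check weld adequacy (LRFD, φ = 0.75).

f_max ≈ 3.97 kip/in; adequate

E80XX → F_EXX = 80 ksi.
Total weld length L_w = 17.5 in. Treat welds as unit-width lines.
Centroid: x̄ = 2×4×2 / 17.5 = 0.9143 in from the vertical weld.
Polar moment about centroid: J = I_x + I_y = [9.5³/12 + 2×4×4.75²] + [9.5×0.9143² + 2(4³/12 + 4×1.086²)] = 280 in³.
Direct shear f_v = P/L_w = 17.4 / 17.5 = 0.9943 kip/in (vertical).
Torsion M = P·e = 17.4 × 9.5 = 165.3 kip·in.
Critical point at (x, y) = (3.086, 4.75) from centroid. f_tx = M·y/J = 2.804 kip/in; f_ty = M·x/J = 1.822 kip/in.
Resultant f_max = √[f_tx² + (f_v + f_ty)²] = √[2.804² + (0.9943 + 1.822)²] = 3.974 kip/in.
Capacity per unit length: φr_n = 0.75 × 0.6 × 80 × (0.707 × 0.375) = 9.544 kip/in.
3.974 ≤ 9.544 → adequate.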